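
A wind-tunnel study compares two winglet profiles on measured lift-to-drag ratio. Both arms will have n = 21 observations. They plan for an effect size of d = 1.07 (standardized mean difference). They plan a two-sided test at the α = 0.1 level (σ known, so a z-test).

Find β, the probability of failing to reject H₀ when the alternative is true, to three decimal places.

β ≈ 0.034

Noncentrality parameter: δ = d·√(n/2) = 1.07 × √(21/2) = 3.4672
Critical value for a two-sided test at α = 0.1: z_{α/2} = 1.645.
Power = Φ(δ − 1.645) + Φ(−δ − 1.645) = Φ(1.822) + Φ(-5.112) = 0.9658 + 0.0000 = 0.9658.
Type II error: β = 1 − power = 1 − 0.9658 = 0.0342.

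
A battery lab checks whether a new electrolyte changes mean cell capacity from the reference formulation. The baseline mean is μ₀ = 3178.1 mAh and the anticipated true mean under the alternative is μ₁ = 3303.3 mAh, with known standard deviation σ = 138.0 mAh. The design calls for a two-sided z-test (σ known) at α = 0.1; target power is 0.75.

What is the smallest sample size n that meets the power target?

n = 7

Standardized effect: d = |μ₁ − μ₀| / σ = |3303.3 − 3178.1| / 138.0 = 0.9072
Set Φ(δ − 1.645) = 0.75; then δ − 1.645 = Φ⁻¹(0.75) = 0.674, giving δ = 2.319.
(For δ > 0 the lower-tail rejection region contributes negligibly to power, so the one-term inversion is standard.)
δ = d·√n ⇒ n = (δ/d)² = (2.319 / 0.9072)² = 6.54.
Round up to the next whole unit.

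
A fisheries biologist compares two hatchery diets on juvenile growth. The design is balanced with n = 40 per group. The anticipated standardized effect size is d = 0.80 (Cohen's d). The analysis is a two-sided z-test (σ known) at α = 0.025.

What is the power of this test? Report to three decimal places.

Noncentrality parameter: λ = d·√(n/2) = 0.80 × √(40/2) = 3.5777
Critical value for a two-sided test at α = 0.025: z_{α/2} = 2.241.
Power = Φ(λ − 2.241) + Φ(−λ − 2.241) = Φ(1.336) + Φ(-5.819) = 0.9093 + 0.0000 = 0.9093.

Power ≈ 0.909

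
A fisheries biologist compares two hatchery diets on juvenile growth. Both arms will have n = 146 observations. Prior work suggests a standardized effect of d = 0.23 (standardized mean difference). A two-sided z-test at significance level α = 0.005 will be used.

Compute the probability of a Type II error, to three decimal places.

Noncentrality parameter: δ = d·√(n/2) = 0.23 × √(146/2) = 1.9651
Critical value for a two-sided test at α = 0.005: z_{α/2} = 2.807.
Power = Φ(δ − 2.807) + Φ(−δ − 2.807) = Φ(-0.842) + Φ(-4.772) = 0.1999 + 0.0000 = 0.1999.
Type II error: β = 1 − power = 1 − 0.1999 = 0.8001.

β ≈ 0.800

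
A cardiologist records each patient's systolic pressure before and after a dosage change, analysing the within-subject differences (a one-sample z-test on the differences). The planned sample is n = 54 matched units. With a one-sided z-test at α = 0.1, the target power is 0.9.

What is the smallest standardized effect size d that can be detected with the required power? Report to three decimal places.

d ≈ 0.349

Need Φ(δ − 1.282) = 0.9, so δ = 1.282 + 1.282 = 2.563.
δ = d·√n ⇒ d = δ/√n = 2.563/√54 = 0.3488.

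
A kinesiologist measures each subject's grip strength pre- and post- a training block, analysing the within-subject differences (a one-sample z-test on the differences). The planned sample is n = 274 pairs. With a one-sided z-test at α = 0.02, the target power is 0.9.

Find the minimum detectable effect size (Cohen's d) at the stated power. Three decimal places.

Need Φ(δ − 2.054) = 0.9, so δ = 2.054 + 1.282 = 3.335.
δ = d·√n ⇒ d = δ/√n = 3.335/√274 = 0.2015.

d ≈ 0.201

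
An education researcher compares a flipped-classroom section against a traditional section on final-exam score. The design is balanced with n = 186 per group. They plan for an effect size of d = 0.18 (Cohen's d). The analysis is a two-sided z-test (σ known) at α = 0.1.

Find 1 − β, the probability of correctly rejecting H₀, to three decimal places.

Power ≈ 0.537

Noncentrality parameter: λ = d·√(n/2) = 0.18 × √(186/2) = 1.7359
Critical value for a two-sided test at α = 0.1: z_{α/2} = 1.645.
Power = Φ(λ − 1.645) + Φ(−λ − 1.645) = Φ(0.091) + Φ(-3.381) = 0.5363 + 0.0004 = 0.5366.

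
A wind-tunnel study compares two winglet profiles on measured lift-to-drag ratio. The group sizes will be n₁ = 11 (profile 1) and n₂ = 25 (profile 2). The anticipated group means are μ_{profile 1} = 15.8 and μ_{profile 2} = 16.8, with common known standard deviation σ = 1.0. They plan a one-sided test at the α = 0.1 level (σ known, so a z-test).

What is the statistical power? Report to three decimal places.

Power ≈ 0.931

Standardized effect: d = |μ_{profile 1} − μ_{profile 2}| / σ = |15.8 − 16.8| / 1.0 = 1.0000
Noncentrality parameter: δ = d / √(1/n₁ + 1/n₂) = 1.0000 / √(1/11 + 1/25) = 2.7639
Critical value for a one-sided test at α = 0.1: z_α = 1.282.
Power = Φ(δ − 1.282) = Φ(1.482) = 0.9309.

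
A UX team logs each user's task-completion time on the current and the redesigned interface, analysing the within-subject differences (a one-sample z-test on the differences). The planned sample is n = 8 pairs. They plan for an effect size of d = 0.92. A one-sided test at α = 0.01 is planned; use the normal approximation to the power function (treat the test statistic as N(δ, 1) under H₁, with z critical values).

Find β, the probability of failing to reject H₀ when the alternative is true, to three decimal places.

β ≈ 0.391

Noncentrality parameter: δ = d·√n = 0.92 × √8 = 2.6022
One-sided α = 0.01 → critical value z_{0.01} = 2.326.
Power = Φ(δ − 2.326) = Φ(0.276) = 0.6087.
Type II error: β = 1 − power = 1 − 0.6087 = 0.3913.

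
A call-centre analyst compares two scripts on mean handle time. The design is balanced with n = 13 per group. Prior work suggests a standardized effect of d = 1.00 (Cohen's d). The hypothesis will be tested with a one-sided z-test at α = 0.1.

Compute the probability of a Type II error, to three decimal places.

β ≈ 0.102

Noncentrality parameter: δ = d·√(n/2) = 1.00 × √(13/2) = 2.5495
Critical value for a one-sided test at α = 0.1: z_α = 1.282.
Power = Φ(δ − 1.282) = Φ(1.268) = 0.8976.
Type II error: β = 1 − power = 1 − 0.8976 = 0.1024.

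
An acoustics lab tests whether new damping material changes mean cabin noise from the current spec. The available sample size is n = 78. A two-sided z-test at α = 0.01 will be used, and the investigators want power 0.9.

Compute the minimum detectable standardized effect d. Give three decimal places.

Need Φ(δ − 2.576) = 0.9, so δ = 2.576 + 1.282 = 3.857.
(The second rejection-region term Φ(−δ − z_{α/2}) is negligible and dropped.)
δ = d·√n ⇒ d = δ/√n = 3.857/√78 = 0.4368.

d ≈ 0.437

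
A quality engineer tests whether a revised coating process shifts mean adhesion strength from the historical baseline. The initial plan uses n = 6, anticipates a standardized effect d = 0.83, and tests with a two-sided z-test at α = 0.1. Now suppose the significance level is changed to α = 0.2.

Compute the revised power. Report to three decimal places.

δ = d·√n = 0.83 × √6 = 2.0331 (unchanged). New critical value: z_{0.1} = 1.282.
Revised power = Φ(δ − 1.282) + Φ(−δ − 1.282) = Φ(0.752) + Φ(-3.315) = 0.7738 + 0.0005 = 0.7743.

Power ≈ 0.774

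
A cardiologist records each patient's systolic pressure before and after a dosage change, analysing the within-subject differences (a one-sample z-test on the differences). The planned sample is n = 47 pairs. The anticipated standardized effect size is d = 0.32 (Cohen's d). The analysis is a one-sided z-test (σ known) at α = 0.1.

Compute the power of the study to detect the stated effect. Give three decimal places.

Power ≈ 0.819

Noncentrality parameter: δ = d·√n = 0.32 × √47 = 2.1938
Critical value for a one-sided test at α = 0.1: z_α = 1.282.
Power = Φ(δ − 1.282) = Φ(0.912) = 0.8192.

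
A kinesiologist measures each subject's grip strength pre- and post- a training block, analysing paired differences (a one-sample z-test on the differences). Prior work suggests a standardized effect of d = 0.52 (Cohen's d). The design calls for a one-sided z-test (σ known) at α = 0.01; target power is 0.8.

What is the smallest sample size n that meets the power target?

For power 0.8 need Φ(δ − z_{0.01}) = 0.8, so δ = z_{0.01} + z_{0.20} = 2.326 + 0.842 = 3.168.
δ = d·√n ⇒ n = (δ/d)² = (3.168 / 0.52)² = 37.12.
Rounding up, n = 38.

n = 38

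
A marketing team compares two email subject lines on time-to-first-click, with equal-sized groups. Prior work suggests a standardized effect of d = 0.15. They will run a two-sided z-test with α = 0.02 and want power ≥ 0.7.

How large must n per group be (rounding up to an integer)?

n = 723 per group

Set Φ(δ − 2.326) = 0.7; then δ − 2.326 = Φ⁻¹(0.7) = 0.524, giving δ = 2.851.
(Ignoring the negligible lower-tail rejection probability gives the usual closed-form inversion.)
δ = d·√(n/2) ⇒ n = 2(δ/d)² = 2 × (2.851 / 0.15)² = 722.38.
Rounding up, n = 723 per group.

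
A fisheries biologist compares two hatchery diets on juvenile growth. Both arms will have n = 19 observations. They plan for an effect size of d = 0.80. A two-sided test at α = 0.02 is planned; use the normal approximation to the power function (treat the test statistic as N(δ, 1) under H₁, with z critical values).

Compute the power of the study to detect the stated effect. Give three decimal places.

Power ≈ 0.555

Noncentrality parameter: λ = d·√(n/2) = 0.80 × √(19/2) = 2.4658
Two-sided α = 0.02 → critical value z_{0.01} = 2.326.
Power = Φ(λ − 2.326) + Φ(−λ − 2.326) = Φ(0.139) + Φ(-4.792) = 0.5554 + 0.0000 = 0.5554.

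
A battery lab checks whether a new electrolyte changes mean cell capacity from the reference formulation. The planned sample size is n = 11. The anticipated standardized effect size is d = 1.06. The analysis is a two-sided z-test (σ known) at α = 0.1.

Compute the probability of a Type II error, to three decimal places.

Noncentrality parameter: δ = d·√n = 1.06 × √11 = 3.5156
Critical value for a two-sided test at α = 0.1: z_{α/2} = 1.645.
Power = Φ(δ − 1.645) + Φ(−δ − 1.645) = Φ(1.871) + Φ(-5.160) = 0.9693 + 0.0000 = 0.9693.
Type II error: β = 1 − power = 1 − 0.9693 = 0.0307.

β ≈ 0.031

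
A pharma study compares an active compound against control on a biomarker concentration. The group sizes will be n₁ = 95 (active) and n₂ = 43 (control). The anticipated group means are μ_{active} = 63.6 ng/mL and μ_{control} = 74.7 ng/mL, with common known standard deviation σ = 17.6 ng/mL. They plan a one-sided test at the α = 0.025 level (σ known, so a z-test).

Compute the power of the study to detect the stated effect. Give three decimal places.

Power ≈ 0.929

Standardized effect: d = |μ_{active} − μ_{control}| / σ = |63.6 − 74.7| / 17.6 = 0.6307
Noncentrality parameter: δ = d / √(1/n₁ + 1/n₂) = 0.6307 / √(1/95 + 1/43) = 3.4314
Critical value for a one-sided test at α = 0.025: z_α = 1.960.
Power = P(Z > 1.960 − δ) = Φ(1.471) = 0.9294.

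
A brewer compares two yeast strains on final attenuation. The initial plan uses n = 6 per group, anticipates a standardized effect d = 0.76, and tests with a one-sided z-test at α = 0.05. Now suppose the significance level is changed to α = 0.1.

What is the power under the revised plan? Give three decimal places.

Power ≈ 0.514

δ = d·√(n/2) = 0.76 × √(6/2) = 1.3164 (unchanged). New critical value: z_{0.1} = 1.282.
Revised power = Φ(δ − 1.282) = Φ(0.035) = 0.5139.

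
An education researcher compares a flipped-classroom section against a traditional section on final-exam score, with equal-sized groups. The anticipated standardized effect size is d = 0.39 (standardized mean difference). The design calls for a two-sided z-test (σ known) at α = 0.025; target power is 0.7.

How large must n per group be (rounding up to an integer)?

For power 0.7 need Φ(δ − z_{0.0125}) = 0.7, so δ = z_{0.0125} + z_{0.30} = 2.241 + 0.524 = 2.766.
(Ignoring the negligible lower-tail rejection probability gives the usual closed-form inversion.)
δ = d·√(n/2) ⇒ n = 2(δ/d)² = 2 × (2.766 / 0.39)² = 100.59.
Rounding up, n = 101 per group.

n = 101 per group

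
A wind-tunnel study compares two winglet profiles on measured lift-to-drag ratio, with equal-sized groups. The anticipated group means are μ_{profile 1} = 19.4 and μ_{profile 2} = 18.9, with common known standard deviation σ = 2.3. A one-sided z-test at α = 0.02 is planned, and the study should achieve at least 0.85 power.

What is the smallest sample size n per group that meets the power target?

Standardized effect: d = |μ_{profile 1} − μ_{profile 2}| / σ = |19.4 − 18.9| / 2.3 = 0.2174
Set Φ(δ − 2.054) = 0.85; then δ − 2.054 = Φ⁻¹(0.85) = 1.036, giving δ = 3.090.
δ = d·√(n/2) ⇒ n = 2(δ/d)² = 2 × (3.090 / 0.2174)² = 404.12.
Rounding up, n = 405 per group.

n = 405 per group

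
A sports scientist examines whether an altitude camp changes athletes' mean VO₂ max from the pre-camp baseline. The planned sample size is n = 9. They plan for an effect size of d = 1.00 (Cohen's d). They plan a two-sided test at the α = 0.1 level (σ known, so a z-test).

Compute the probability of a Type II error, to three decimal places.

Noncentrality parameter: δ = d·√n = 1.00 × √9 = 3.0000
Critical value for a two-sided test at α = 0.1: z_{α/2} = 1.645.
Power = Φ(δ − 1.645) + Φ(−δ − 1.645) = Φ(1.355) + Φ(-4.645) = 0.9123 + 0.0000 = 0.9123.
Type II error: β = 1 − power = 1 − 0.9123 = 0.0877.

β ≈ 0.088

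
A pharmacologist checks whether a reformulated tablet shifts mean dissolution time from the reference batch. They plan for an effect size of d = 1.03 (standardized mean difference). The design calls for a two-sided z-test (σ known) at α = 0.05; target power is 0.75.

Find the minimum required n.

n = 7

Set Φ(δ − 1.960) = 0.75; then δ − 1.960 = Φ⁻¹(0.75) = 0.674, giving δ = 2.634.
(Ignoring the negligible lower-tail rejection probability gives the usual closed-form inversion.)
δ = d·√n ⇒ n = (δ/d)² = (2.634 / 1.03)² = 6.54.
Rounding up, n = 7.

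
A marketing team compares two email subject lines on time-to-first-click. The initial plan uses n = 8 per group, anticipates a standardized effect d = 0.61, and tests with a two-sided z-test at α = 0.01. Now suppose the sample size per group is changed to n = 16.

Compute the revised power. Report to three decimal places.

Power ≈ 0.198

With n = 16 per group: δ = d·√(n/2) = 0.61 × √(16/2) = 1.7253. Critical value z_{0.005} = 2.576.
Revised power = Φ(δ − 2.576) + Φ(−δ − 2.576) = Φ(-0.850) + Φ(-4.301) = 0.1975 + 0.0000 = 0.1975.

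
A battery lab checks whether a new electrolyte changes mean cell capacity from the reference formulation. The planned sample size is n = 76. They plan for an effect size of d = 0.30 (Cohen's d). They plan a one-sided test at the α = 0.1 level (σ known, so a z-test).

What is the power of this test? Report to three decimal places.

Noncentrality parameter: δ = d·√n = 0.30 × √76 = 2.6153
Critical value for a one-sided test at α = 0.1: z_α = 1.282.
Power = Φ(δ − 1.282) = Φ(1.334) = 0.9089.

Power ≈ 0.909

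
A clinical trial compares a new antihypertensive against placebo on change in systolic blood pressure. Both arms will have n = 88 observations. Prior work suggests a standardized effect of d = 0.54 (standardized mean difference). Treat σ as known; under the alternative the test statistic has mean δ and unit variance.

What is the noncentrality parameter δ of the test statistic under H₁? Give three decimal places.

δ = d·√(n/2) = 0.54 × √(88/2) = 3.5820

δ ≈ 3.582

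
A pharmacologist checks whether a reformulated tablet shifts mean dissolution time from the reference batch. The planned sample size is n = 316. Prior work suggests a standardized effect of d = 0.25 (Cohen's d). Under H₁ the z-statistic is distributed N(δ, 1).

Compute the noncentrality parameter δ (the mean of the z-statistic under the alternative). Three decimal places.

The noncentrality parameter scales effect size by the design's sample-size factor: δ = d·√n = 0.25 × √316 = 4.4441

δ ≈ 4.444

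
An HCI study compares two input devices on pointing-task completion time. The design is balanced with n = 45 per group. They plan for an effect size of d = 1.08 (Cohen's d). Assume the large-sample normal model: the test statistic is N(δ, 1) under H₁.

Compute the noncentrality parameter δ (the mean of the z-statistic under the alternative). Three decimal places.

δ ≈ 5.123

δ = d·√(n/2) = 1.08 × √(45/2) = 5.1229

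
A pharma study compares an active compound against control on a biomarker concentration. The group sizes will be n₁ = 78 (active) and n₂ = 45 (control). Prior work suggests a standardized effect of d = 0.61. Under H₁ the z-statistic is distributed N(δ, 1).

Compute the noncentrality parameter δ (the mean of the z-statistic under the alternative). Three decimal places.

δ ≈ 3.259

The noncentrality parameter scales effect size by the design's sample-size factor: δ = d / √(1/n₁ + 1/n₂) = 0.61 / √(1/78 + 1/45) = 3.2586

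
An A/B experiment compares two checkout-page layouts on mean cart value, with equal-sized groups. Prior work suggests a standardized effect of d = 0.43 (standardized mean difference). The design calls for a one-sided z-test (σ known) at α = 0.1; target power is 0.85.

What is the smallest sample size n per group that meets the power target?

Set Φ(δ − 1.282) = 0.85; then δ − 1.282 = Φ⁻¹(0.85) = 1.036, giving δ = 2.318.
δ = d·√(n/2) ⇒ n = 2(δ/d)² = 2 × (2.318 / 0.43)² = 58.12.
Rounding up, n = 59 per group.

n = 59 per group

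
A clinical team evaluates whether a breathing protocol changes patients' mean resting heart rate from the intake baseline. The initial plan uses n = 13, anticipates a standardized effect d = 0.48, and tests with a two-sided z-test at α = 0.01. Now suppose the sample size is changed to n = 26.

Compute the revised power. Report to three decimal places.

With n = 26: δ = d·√n = 0.48 × √26 = 2.4475. Critical value z_{0.005} = 2.576.
Revised power = Φ(δ − 2.576) + Φ(−δ − 2.576) = Φ(-0.128) + Φ(-5.023) = 0.4490 + 0.0000 = 0.4490.

Power ≈ 0.449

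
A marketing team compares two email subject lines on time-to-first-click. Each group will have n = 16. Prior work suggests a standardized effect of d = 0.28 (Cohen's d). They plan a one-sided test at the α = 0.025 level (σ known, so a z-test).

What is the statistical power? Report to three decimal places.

Power ≈ 0.121

Noncentrality parameter: δ = d·√(n/2) = 0.28 × √(16/2) = 0.7920
One-sided α = 0.025 → critical value z_{0.025} = 1.960.
Power = Φ(δ − 1.960) = Φ(-1.168) = 0.1214.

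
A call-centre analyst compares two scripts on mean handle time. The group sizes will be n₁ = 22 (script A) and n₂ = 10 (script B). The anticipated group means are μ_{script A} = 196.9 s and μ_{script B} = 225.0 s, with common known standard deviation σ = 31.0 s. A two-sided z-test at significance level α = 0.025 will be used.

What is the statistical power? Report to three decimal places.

Standardized effect: d = |μ_{script A} − μ_{script B}| / σ = |196.9 − 225.0| / 31.0 = 0.9065
Noncentrality parameter: δ = d / √(1/n₁ + 1/n₂) = 0.9065 / √(1/22 + 1/10) = 2.3767
Two-sided α = 0.025 → critical value z_{0.0125} = 2.241.
Power = Φ(δ − 2.241) + Φ(−δ − 2.241) = Φ(0.135) + Φ(-4.618) = 0.5538 + 0.0000 = 0.5538.

Power ≈ 0.554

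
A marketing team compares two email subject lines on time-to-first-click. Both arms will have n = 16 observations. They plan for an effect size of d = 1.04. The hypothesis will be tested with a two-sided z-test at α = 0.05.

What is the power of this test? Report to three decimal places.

Noncentrality parameter: δ = d·√(n/2) = 1.04 × √(16/2) = 2.9416
Critical value for a two-sided test at α = 0.05: z_{α/2} = 1.960.
Power = Φ(δ − 1.960) + Φ(−δ − 1.960) = Φ(0.982) + Φ(-4.902) = 0.8369 + 0.0000 = 0.8369.

Power ≈ 0.837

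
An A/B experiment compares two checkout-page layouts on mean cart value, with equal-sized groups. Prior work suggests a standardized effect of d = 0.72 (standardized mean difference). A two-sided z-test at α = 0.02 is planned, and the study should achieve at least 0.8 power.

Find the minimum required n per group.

n = 39 per group

For power 0.8 need Φ(δ − z_{0.01}) = 0.8, so δ = z_{0.01} + z_{0.20} = 2.326 + 0.842 = 3.168.
(Ignoring the negligible lower-tail rejection probability gives the usual closed-form inversion.)
δ = d·√(n/2) ⇒ n = 2(δ/d)² = 2 × (3.168 / 0.72)² = 38.72.
Round up to the next whole unit.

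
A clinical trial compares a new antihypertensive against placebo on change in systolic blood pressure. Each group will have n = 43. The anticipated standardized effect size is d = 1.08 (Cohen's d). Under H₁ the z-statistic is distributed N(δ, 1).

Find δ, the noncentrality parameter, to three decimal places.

δ ≈ 5.008

δ = d·√(n/2) = 1.08 × √(43/2) = 5.0078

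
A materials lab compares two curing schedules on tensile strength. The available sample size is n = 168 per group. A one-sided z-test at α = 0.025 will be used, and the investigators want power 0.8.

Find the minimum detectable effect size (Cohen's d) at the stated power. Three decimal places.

Need Φ(δ − 1.960) = 0.8, so δ = 1.960 + 0.842 = 2.802.
δ = d·√(n/2) ⇒ d = δ/√(n/2) = 2.802/√(168/2) = 0.3057.

d ≈ 0.306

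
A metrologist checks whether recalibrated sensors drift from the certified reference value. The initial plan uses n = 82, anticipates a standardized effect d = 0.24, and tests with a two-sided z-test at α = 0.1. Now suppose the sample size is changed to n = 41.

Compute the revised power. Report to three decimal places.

With n = 41: δ = d·√n = 0.24 × √41 = 1.5367. Critical value z_{0.05} = 1.645.
Revised power = Φ(δ − 1.645) + Φ(−δ − 1.645) = Φ(-0.108) + Φ(-3.182) = 0.4570 + 0.0007 = 0.4577.

Power ≈ 0.458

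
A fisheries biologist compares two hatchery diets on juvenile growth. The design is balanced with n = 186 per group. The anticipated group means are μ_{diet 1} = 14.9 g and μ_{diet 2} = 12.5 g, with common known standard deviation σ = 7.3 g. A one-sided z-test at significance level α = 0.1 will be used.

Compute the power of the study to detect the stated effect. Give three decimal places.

Power ≈ 0.971

Standardized effect: d = |μ_{diet 1} − μ_{diet 2}| / σ = |14.9 − 12.5| / 7.3 = 0.3288
Noncentrality parameter: δ = d·√(n/2) = 0.3288 × √(186/2) = 3.1705
One-sided α = 0.1 → critical value z_{0.1} = 1.282.
Power = P(Z > 1.282 − δ) = Φ(1.889) = 0.9706.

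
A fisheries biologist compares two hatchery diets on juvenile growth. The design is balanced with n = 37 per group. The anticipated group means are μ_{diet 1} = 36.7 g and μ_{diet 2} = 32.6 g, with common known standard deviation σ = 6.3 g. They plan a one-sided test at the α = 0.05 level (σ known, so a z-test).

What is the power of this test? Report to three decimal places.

Power ≈ 0.876

Standardized effect: d = |μ_{diet 1} − μ_{diet 2}| / σ = |36.7 − 32.6| / 6.3 = 0.6508
Noncentrality parameter: δ = d·√(n/2) = 0.6508 × √(37/2) = 2.7992
Critical value for a one-sided test at α = 0.05: z_α = 1.645.
Power = P(Z > 1.645 − δ) = Φ(1.154) = 0.8758.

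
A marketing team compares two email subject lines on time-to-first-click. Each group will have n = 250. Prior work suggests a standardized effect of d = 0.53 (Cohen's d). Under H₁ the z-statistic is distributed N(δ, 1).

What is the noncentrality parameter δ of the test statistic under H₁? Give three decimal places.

δ ≈ 5.926

The noncentrality parameter scales effect size by the design's sample-size factor: δ = d·√(n/2) = 0.53 × √(250/2) = 5.9256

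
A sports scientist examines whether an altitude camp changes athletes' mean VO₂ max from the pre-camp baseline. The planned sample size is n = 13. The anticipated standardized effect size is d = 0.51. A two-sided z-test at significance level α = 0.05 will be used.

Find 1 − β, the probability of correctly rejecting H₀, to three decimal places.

Noncentrality parameter: δ = d·√n = 0.51 × √13 = 1.8388
Critical value for a two-sided test at α = 0.05: z_{α/2} = 1.960.
Power = Φ(δ − 1.960) + Φ(−δ − 1.960) = Φ(-0.121) + Φ(-3.799) = 0.4518 + 0.0001 = 0.4519.

Power ≈ 0.452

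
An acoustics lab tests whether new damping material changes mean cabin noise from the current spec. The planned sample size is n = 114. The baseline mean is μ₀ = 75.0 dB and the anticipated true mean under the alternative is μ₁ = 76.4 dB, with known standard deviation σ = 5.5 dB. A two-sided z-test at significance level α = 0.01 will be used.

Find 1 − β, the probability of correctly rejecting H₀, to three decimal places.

Standardized effect: d = |μ₁ − μ₀| / σ = |76.4 − 75.0| / 5.5 = 0.2545
Noncentrality parameter: λ = d·√n = 0.2545 × √114 = 2.7178
Two-sided α = 0.01 → critical value z_{0.005} = 2.576.
Power = Φ(λ − 2.576) + Φ(−λ − 2.576) = Φ(0.142) + Φ(-5.294) = 0.5564 + 0.0000 = 0.5564.

Power ≈ 0.556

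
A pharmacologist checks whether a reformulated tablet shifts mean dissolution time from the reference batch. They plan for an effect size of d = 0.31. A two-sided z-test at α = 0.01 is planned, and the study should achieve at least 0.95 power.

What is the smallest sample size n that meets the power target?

For power 0.95 need Φ(δ − z_{0.005}) = 0.95, so δ = z_{0.005} + z_{0.05} = 2.576 + 1.645 = 4.221.
(The Φ(−δ − z_{α/2}) term is vanishingly small for δ > 0 and is dropped in the standard sample-size formula.)
δ = d·√n ⇒ n = (δ/d)² = (4.221 / 0.31)² = 185.37.
Round up to the next whole unit.

n = 186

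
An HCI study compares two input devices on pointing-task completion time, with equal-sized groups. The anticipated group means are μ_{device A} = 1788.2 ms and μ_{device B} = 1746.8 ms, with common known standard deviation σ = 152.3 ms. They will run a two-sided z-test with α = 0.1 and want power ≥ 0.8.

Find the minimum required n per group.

Standardized effect: d = |μ_{device A} − μ_{device B}| / σ = |1788.2 − 1746.8| / 152.3 = 0.2718
Set Φ(δ − 1.645) = 0.8; then δ − 1.645 = Φ⁻¹(0.8) = 0.842, giving δ = 2.486.
(The Φ(−δ − z_{α/2}) term is vanishingly small for δ > 0 and is dropped in the standard sample-size formula.)
δ = d·√(n/2) ⇒ n = 2(δ/d)² = 2 × (2.486 / 0.2718)² = 167.34.
Rounding up, n = 168 per group.

n = 168 per group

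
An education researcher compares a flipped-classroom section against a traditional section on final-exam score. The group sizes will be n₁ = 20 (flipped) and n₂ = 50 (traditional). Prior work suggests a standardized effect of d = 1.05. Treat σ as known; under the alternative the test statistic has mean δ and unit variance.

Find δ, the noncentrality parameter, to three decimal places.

δ = d / √(1/n₁ + 1/n₂) = 1.05 / √(1/20 + 1/50) = 3.9686

δ ≈ 3.969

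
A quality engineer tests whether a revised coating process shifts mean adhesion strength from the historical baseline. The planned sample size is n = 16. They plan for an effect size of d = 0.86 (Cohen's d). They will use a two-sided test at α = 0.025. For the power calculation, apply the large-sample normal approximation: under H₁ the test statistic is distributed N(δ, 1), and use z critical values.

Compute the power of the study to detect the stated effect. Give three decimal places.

Noncentrality parameter: δ = d·√n = 0.86 × √16 = 3.4400
Critical value for a two-sided test at α = 0.025: z_{α/2} = 2.241.
Power = Φ(δ − 2.241) + Φ(−δ − 2.241) = Φ(1.199) + Φ(-5.681) = 0.8847 + 0.0000 = 0.8847.

Power ≈ 0.885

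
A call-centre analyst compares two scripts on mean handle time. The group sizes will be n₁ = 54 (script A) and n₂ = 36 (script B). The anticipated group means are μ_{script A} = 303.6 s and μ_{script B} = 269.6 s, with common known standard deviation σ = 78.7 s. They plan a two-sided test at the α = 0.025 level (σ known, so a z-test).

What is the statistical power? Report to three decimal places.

Standardized effect: d = |μ_{script A} − μ_{script B}| / σ = |303.6 − 269.6| / 78.7 = 0.4320
Noncentrality parameter: δ = d / √(1/n₁ + 1/n₂) = 0.4320 / √(1/54 + 1/36) = 2.0078
Two-sided α = 0.025 → critical value z_{0.0125} = 2.241.
Power = Φ(δ − 2.241) + Φ(−δ − 2.241) = Φ(-0.234) + Φ(-4.249) = 0.4077 + 0.0000 = 0.4077.

Power ≈ 0.408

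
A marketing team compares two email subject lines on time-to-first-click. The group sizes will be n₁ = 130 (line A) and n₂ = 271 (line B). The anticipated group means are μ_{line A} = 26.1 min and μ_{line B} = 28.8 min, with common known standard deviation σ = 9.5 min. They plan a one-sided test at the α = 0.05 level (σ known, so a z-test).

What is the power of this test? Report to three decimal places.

Power ≈ 0.846

Standardized effect: d = |μ_{line A} − μ_{line B}| / σ = |26.1 − 28.8| / 9.5 = 0.2842
Noncentrality parameter: δ = d / √(1/n₁ + 1/n₂) = 0.2842 / √(1/130 + 1/271) = 2.6639
One-sided α = 0.05 → critical value z_{0.05} = 1.645.
Power = P(Z > 1.645 − δ) = Φ(1.019) = 0.8459.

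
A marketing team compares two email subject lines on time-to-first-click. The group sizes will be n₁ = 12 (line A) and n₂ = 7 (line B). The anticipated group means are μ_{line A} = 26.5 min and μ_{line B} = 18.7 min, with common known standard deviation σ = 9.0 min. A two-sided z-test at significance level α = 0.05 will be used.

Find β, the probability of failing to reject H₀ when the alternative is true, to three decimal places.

Standardized effect: d = |μ_{line A} − μ_{line B}| / σ = |26.5 − 18.7| / 9.0 = 0.8667
Noncentrality parameter: δ = d / √(1/n₁ + 1/n₂) = 0.8667 / √(1/12 + 1/7) = 1.8223
Two-sided α = 0.05 → critical value z_{0.025} = 1.960.
Power = Φ(δ − 1.960) + Φ(−δ − 1.960) = Φ(-0.138) + Φ(-3.782) = 0.4452 + 0.0001 = 0.4453.
Type II error: β = 1 − power = 1 − 0.4453 = 0.5547.

β ≈ 0.555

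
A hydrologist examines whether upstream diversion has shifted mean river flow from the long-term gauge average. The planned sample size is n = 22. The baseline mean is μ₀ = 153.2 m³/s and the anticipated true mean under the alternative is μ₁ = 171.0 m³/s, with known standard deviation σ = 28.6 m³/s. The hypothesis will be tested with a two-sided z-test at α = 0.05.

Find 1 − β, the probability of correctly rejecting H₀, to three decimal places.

Power ≈ 0.831

Standardized effect: d = |μ₁ − μ₀| / σ = |171.0 − 153.2| / 28.6 = 0.6224
Noncentrality parameter: δ = d·√n = 0.6224 × √22 = 2.9192
Two-sided α = 0.05 → critical value z_{0.025} = 1.960.
Power = Φ(δ − 1.960) + Φ(−δ − 1.960) = Φ(0.959) + Φ(-4.879) = 0.8313 + 0.0000 = 0.8313.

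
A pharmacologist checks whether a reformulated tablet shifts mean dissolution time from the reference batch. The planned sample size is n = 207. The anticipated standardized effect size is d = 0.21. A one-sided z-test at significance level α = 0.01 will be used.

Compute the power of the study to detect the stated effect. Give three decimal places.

Power ≈ 0.756

Noncentrality parameter: δ = d·√n = 0.21 × √207 = 3.0214
Critical value for a one-sided test at α = 0.01: z_α = 2.326.
Power = Φ(δ − 2.326) = Φ(0.695) = 0.7565.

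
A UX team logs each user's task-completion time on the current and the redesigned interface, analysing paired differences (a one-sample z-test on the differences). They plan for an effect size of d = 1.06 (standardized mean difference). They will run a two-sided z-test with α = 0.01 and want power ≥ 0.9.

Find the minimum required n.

n = 14

For power 0.9 need Φ(δ − z_{0.005}) = 0.9, so δ = z_{0.005} + z_{0.10} = 2.576 + 1.282 = 3.857.
(For δ > 0 the lower-tail rejection region contributes negligibly to power, so the one-term inversion is standard.)
δ = d·√n ⇒ n = (δ/d)² = (3.857 / 1.06)² = 13.24.
Rounding up, n = 14.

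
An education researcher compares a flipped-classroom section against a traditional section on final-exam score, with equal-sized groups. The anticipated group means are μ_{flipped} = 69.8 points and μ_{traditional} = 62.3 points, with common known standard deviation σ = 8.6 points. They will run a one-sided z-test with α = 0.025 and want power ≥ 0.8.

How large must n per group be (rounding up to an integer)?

n = 21 per group

Standardized effect: d = |μ_{flipped} − μ_{traditional}| / σ = |69.8 − 62.3| / 8.6 = 0.8721
For power 0.8 need Φ(δ − z_{0.025}) = 0.8, so δ = z_{0.025} + z_{0.20} = 1.960 + 0.842 = 2.802.
δ = d·√(n/2) ⇒ n = 2(δ/d)² = 2 × (2.802 / 0.8721)² = 20.64.
Round up to the next whole unit.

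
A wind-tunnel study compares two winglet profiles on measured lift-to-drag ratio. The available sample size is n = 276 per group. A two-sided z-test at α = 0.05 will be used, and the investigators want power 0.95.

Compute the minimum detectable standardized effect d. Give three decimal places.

d ≈ 0.307

Need Φ(δ − 1.960) = 0.95, so δ = 1.960 + 1.645 = 3.605.
(The second rejection-region term Φ(−δ − z_{α/2}) is negligible and dropped.)
δ = d·√(n/2) ⇒ d = δ/√(n/2) = 3.605/√(276/2) = 0.3069.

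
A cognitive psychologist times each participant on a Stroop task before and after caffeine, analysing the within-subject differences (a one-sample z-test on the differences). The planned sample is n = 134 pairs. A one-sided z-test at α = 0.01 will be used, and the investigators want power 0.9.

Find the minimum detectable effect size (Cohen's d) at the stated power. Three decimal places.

Required noncentrality: δ = z_{0.01} + z_{0.10} = 2.326 + 1.282 = 3.608.
δ = d·√n ⇒ d = δ/√n = 3.608/√134 = 0.3117.

d ≈ 0.312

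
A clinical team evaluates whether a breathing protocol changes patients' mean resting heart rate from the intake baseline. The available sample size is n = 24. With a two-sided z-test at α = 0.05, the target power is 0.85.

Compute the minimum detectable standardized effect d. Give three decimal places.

d ≈ 0.612

Required noncentrality: δ = z_{0.025} + z_{0.15} = 1.960 + 1.036 = 2.996.
(The second rejection-region term Φ(−δ − z_{α/2}) is negligible and dropped.)
δ = d·√n ⇒ d = δ/√n = 2.996/√24 = 0.6116.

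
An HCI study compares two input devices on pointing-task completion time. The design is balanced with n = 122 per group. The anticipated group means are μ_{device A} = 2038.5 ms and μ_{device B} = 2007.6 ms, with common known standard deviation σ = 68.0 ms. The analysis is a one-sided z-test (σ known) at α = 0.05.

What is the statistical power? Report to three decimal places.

Standardized effect: d = |μ_{device A} − μ_{device B}| / σ = |2038.5 − 2007.6| / 68.0 = 0.4544
Noncentrality parameter: δ = d·√(n/2) = 0.4544 × √(122/2) = 3.5491
One-sided α = 0.05 → critical value z_{0.05} = 1.645.
Power = Φ(δ − 1.645) = Φ(1.904) = 0.9716.

Power ≈ 0.972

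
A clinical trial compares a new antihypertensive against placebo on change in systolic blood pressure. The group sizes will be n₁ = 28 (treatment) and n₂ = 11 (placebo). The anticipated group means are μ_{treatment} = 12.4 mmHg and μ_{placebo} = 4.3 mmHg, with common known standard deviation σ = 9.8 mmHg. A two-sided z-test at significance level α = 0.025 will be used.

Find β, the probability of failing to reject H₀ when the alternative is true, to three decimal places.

β ≈ 0.468

Standardized effect: d = |μ_{treatment} − μ_{placebo}| / σ = |12.4 − 4.3| / 9.8 = 0.8265
Noncentrality parameter: δ = d / √(1/n₁ + 1/n₂) = 0.8265 / √(1/28 + 1/11) = 2.3227
Two-sided α = 0.025 → critical value z_{0.0125} = 2.241.
Power = Φ(δ − 2.241) + Φ(−δ − 2.241) = Φ(0.081) + Φ(-4.564) = 0.5324 + 0.0000 = 0.5324.
Type II error: β = 1 − power = 1 − 0.5324 = 0.4676.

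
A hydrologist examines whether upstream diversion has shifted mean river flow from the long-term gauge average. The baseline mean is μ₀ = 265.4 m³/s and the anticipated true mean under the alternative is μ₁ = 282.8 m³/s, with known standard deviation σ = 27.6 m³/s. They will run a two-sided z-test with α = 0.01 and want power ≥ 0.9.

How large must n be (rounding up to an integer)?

n = 38

Standardized effect: d = |μ₁ − μ₀| / σ = |282.8 − 265.4| / 27.6 = 0.6304
Set Φ(δ − 2.576) = 0.9; then δ − 2.576 = Φ⁻¹(0.9) = 1.282, giving δ = 3.857.
(For δ > 0 the lower-tail rejection region contributes negligibly to power, so the one-term inversion is standard.)
δ = d·√n ⇒ n = (δ/d)² = (3.857 / 0.6304)² = 37.44.
Rounding up, n = 38.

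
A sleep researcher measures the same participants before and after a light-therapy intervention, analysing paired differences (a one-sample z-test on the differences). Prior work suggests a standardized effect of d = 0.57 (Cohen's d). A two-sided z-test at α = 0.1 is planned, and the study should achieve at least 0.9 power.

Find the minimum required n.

n = 27

Set Φ(δ − 1.645) = 0.9; then δ − 1.645 = Φ⁻¹(0.9) = 1.282, giving δ = 2.926.
(For δ > 0 the lower-tail rejection region contributes negligibly to power, so the one-term inversion is standard.)
δ = d·√n ⇒ n = (δ/d)² = (2.926 / 0.57)² = 26.36.
Round up to the next whole unit.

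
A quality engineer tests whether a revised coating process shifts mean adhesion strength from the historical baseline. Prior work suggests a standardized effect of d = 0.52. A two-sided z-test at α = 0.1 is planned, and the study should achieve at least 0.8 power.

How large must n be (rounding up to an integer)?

n = 23

Set Φ(δ − 1.645) = 0.8; then δ − 1.645 = Φ⁻¹(0.8) = 0.842, giving δ = 2.486.
(For δ > 0 the lower-tail rejection region contributes negligibly to power, so the one-term inversion is standard.)
δ = d·√n ⇒ n = (δ/d)² = (2.486 / 0.52)² = 22.86.
Round up to the next whole unit.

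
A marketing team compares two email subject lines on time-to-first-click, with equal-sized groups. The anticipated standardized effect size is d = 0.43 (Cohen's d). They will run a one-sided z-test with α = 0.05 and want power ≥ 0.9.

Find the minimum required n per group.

n = 93 per group

For power 0.9 need Φ(δ − z_{0.05}) = 0.9, so δ = z_{0.05} + z_{0.10} = 1.645 + 1.282 = 2.926.
δ = d·√(n/2) ⇒ n = 2(δ/d)² = 2 × (2.926 / 0.43)² = 92.63.
Round up to the next whole unit.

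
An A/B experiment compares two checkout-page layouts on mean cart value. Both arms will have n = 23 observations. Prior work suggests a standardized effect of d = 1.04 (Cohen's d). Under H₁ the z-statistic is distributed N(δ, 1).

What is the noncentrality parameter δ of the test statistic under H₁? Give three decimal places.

δ ≈ 3.527

The noncentrality parameter scales effect size by the design's sample-size factor: δ = d·√(n/2) = 1.04 × √(23/2) = 3.5268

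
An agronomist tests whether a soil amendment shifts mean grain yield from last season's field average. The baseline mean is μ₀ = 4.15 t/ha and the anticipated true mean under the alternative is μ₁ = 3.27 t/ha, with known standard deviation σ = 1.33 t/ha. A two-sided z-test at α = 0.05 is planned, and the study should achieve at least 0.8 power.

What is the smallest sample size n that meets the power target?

n = 18

Standardized effect: d = |μ₁ − μ₀| / σ = |3.27 − 4.15| / 1.33 = 0.6617
For power 0.8 need Φ(δ − z_{0.025}) = 0.8, so δ = z_{0.025} + z_{0.20} = 1.960 + 0.842 = 2.802.
(Ignoring the negligible lower-tail rejection probability gives the usual closed-form inversion.)
δ = d·√n ⇒ n = (δ/d)² = (2.802 / 0.6617)² = 17.93.
Round up to the next whole unit.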